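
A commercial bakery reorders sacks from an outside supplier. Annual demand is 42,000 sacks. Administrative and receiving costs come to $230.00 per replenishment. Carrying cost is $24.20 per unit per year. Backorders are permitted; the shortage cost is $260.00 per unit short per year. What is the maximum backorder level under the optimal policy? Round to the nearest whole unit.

S* ≈ 80 sacks

With planned backorders, Q* = √(2DS/H) · √((H+B)/B).
√(2DS/H) = √(2 × 42,000 × 230 / 24.2) = 893.503.
√((H+B)/B) = √((24.2+260)/260) = 1.0455.
Q* ≈ 934.160.
S* = Q* · H/(H+B) = 934.160 × 24.2/284.2 ≈ 79.545.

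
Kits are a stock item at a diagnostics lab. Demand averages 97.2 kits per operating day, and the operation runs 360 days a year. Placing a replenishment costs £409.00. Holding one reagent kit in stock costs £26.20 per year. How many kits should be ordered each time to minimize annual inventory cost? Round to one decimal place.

Annual demand D = 97.2 × 360 = 34,992.
EOQ = √(2DS / H) = √(2 × 34,992 × 409 / 26.2).
= √(28,623,456 / 26.2) = √1,092,498.3206 ≈ 1045.226.

Q* ≈ 1,045.2 kits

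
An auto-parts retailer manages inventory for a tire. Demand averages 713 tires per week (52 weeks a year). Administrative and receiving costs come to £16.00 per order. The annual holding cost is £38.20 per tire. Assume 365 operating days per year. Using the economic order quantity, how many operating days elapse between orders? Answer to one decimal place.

T ≈ 1.7 days

Annual demand D = 713 × 52 = 37,076.
The optimal lot size = √(2DS/H) = √(2 × 37,076 × 16 / 38.2) ≈ 176.23.
Cycle time = Q*/D × 365 = 176.23 / 37,076 × 365 ≈ 1.735 days.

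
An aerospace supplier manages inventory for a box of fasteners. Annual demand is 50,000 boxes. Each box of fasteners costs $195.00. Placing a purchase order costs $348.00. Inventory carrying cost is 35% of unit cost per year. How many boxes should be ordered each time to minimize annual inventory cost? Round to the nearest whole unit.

Q* ≈ 714 boxes

Holding cost H = 0.35 × $195.00 = $68.2500 per unit per year.
EOQ = √(2DS / H) = √(2 × 50,000 × 348 / 68.25).
= √(34,800,000 / 68.25) = √509,890.1099 ≈ 714.066.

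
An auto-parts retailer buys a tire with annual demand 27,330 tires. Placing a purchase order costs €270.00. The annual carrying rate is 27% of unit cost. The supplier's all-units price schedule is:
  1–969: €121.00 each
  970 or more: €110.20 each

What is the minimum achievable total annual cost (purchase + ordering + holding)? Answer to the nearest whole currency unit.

TC* ≈ €3,033,804

Holding cost per unit per year at price C is H = 0.27·C.
Evaluate total cost at each tier's feasible EOQ or, if the EOQ is below the tier, at the tier's minimum quantity.
EOQ at €121.00 = 672.1 (feasible in tier 1): TC = 27,330×€121.00 + (27,330/672.1)×270 + (672.1/2)×0.27×€121.00 = €3,328,887.92.
EOQ at €110.20 = 704.3 < 970, so use break Q=970: TC = 27,330×€110.20 + (27,330/970.0)×270 + (970.0/2)×0.27×€110.20 = €3,033,804.01.
Lowest total cost among the candidates is at Q = 970.0.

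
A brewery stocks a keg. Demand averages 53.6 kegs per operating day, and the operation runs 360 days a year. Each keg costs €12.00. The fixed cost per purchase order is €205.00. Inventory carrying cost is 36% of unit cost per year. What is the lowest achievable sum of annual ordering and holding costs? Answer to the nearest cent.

Annual demand D = 53.6 × 360 = 19,296.
Holding cost H = 0.36 × €12.00 = €4.3200 per unit per year.
EOQ = √(2DS/H) = √(2 × 19,296 × 205 / 4.32) ≈ 1353.27.
At the optimum the two cost components are equal, so total cost = 2·(Q*/2)H = Q*·H.
Minimum total = √(2DSH) = √(2 × 19,296 × 205 × 4.32) ≈ 5846.116.

TC* ≈ €5,846.12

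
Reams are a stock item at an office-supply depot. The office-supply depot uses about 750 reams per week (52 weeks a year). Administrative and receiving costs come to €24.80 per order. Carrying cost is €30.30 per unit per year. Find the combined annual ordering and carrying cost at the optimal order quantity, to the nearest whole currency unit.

TC* ≈ €7,656

Annual demand D = 750 × 52 = 39,000.
The optimal lot size = √(2DS/H) = √(2 × 39,000 × 24.8 / 30.3) ≈ 252.67.
At the optimum the two cost components are equal, so total cost = 2·(Q*/2)H = Q*·H.
Minimum total = √(2DSH) = √(2 × 39,000 × 24.8 × 30.3) ≈ 7655.868.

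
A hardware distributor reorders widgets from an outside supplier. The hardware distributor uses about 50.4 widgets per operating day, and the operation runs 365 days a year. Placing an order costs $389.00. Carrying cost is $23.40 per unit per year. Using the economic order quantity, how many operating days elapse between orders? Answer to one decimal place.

T ≈ 15.5 days

Annual demand D = 50.4 × 365 = 18,396.
The optimal lot size = √(2DS/H) = √(2 × 18,396 × 389 / 23.4) ≈ 782.07.
Cycle time = Q*/D × 365 = 782.07 / 18,396 × 365 ≈ 15.517 days.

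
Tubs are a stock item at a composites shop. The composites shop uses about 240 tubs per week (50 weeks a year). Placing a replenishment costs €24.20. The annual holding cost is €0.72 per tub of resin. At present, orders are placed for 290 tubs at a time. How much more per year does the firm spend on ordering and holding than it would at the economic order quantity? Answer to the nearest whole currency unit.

Annual demand D = 240 × 50 = 12,000.
EOQ = √(2DS/H) = √(2 × 12,000 × 24.2 / 0.72) ≈ 898.15.
Cost at Q* = (D/Q*)S + (Q*/2)H = √(2DSH) ≈ €646.67.
Cost at Q = 290: (12,000/290)×24.2 + (290/2)×0.72 = €1,001.38 + €104.40 = €1,105.78.
Excess = €1,105.78 − €646.67 = €459.11.

Extra cost ≈ €459 per year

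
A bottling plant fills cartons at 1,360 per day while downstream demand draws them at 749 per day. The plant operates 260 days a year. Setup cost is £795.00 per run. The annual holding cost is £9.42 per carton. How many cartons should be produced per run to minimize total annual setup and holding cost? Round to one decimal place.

Annual demand D = 749 × 260 = 194,740.
Production build-up factor (1 − d/p) = 1 − 749/1,360 = 0.4493.
Q* = √(2DS / (H(1 − d/p))) = √(2 × 194,740 × 795 / (9.42 × 0.4493)).
= √(309,636,600 / 4.2321) ≈ 8553.612.

Q* ≈ 8,553.6 cartons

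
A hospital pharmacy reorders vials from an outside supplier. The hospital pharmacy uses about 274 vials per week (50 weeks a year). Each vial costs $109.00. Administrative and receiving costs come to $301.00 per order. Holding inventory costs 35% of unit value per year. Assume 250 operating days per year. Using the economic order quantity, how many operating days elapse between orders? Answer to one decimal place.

T ≈ 8.5 days

Annual demand D = 274 × 50 = 13,700.
Holding cost H = 0.35 × $109.00 = $38.1500 per unit per year.
The optimal lot size = √(2DS/H) = √(2 × 13,700 × 301 / 38.15) ≈ 464.96.
Cycle time = Q*/D × 250 = 464.96 / 13,700 × 250 ≈ 8.485 days.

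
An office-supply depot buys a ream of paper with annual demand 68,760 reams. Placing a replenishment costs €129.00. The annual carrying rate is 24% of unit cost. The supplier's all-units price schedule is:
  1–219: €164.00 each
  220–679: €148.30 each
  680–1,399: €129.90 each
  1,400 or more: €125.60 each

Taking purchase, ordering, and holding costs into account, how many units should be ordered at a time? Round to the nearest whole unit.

Q* ≈ 1,400 reams

Holding cost per unit per year at price C is H = 0.24·C.
Candidates are each tier's EOQ (if it falls in that tier) and each price-break quantity.
Tier 1 (€164.00): EOQ = 671.4 exceeds tier's upper bound 219, so this tier is dominated.
Tier 2 (€148.30): EOQ = 706.0 exceeds tier's upper bound 679, so this tier is dominated.
EOQ at €129.90 = 754.3 (feasible in tier 3): TC = 68,760×€129.90 + (68,760/754.3)×129 + (754.3/2)×0.24×€129.90 = €8,955,441.33.
EOQ at €125.60 = 767.1 < 1400, so use break Q=1400: TC = 68,760×€125.60 + (68,760/1400.0)×129 + (1400.0/2)×0.24×€125.60 = €8,663,692.54.
Lowest total cost is €8,663,692.54 at Q = 1400.0.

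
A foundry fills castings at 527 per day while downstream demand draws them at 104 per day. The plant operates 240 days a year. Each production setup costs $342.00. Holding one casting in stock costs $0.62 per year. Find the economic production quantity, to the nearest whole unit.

Annual demand D = 104 × 240 = 24,960.
Production build-up factor (1 − d/p) = 1 − 104/527 = 0.8027.
Q* = √(2DS / (H(1 − d/p))) = √(2 × 24,960 × 342 / (0.62 × 0.8027)).
= √(17,072,640 / 0.4976) ≈ 5857.194.

Q* ≈ 5,857 castings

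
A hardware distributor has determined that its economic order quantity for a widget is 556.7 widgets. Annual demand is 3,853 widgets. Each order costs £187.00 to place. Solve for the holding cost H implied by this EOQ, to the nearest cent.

H ≈ £4.65

Squaring Q* = √(2DS/H) gives Q*² = 2DS/H.
From Q* = √(2DS/H): H = 2DS / Q*² = 2 × 3,853 × 187 / 556.7² = 4.6497.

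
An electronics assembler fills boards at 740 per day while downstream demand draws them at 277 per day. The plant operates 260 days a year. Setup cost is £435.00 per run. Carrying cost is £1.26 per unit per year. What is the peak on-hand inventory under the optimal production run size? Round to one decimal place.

I_max ≈ 5,578.0 boards

Annual demand D = 277 × 260 = 72,020.
Production build-up factor (1 − d/p) = 1 − 277/740 = 0.6257.
Q* = √(2DS / (H(1 − d/p))) = √(2 × 72,020 × 435 / (1.26 × 0.6257)).
= √(62,657,400 / 0.7884) ≈ 8915.101.
Maximum inventory = Q*(1 − d/p) = 8915.101 × 0.6257 ≈ 5577.962.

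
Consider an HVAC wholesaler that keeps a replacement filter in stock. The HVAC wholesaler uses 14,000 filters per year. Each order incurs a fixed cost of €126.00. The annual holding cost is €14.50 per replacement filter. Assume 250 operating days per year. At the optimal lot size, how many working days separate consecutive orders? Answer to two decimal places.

T ≈ 8.81 days

The optimal lot size = √(2DS/H) = √(2 × 14,000 × 126 / 14.5) ≈ 493.26.
Cycle time = Q*/D × 250 = 493.26 / 14,000 × 250 ≈ 8.808 days.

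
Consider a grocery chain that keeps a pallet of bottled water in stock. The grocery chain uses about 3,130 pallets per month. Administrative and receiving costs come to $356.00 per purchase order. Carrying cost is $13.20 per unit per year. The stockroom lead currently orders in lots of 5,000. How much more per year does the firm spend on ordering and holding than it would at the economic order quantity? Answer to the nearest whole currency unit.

Annual demand D = 3,130 × 12 = 37,560.
EOQ = √(2DS/H) = √(2 × 37,560 × 356 / 13.2) ≈ 1423.36.
Cost at Q* = (D/Q*)S + (Q*/2)H = √(2DSH) ≈ $18,788.40.
Cost at Q = 5,000: (37,560/5,000)×356 + (5,000/2)×13.2 = $2,674.27 + $33,000.00 = $35,674.27.
Excess = $35,674.27 − $18,788.40 = $16,885.87.

Extra cost ≈ $16,886 per year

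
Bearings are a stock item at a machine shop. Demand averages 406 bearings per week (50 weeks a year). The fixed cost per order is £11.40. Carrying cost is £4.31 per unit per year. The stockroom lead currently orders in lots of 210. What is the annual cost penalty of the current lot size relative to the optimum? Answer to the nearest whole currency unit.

Extra cost ≈ £142 per year

Annual demand D = 406 × 50 = 20,300.
EOQ = √(2DS/H) = √(2 × 20,300 × 11.4 / 4.31) ≈ 327.70.
Cost at Q* = (D/Q*)S + (Q*/2)H = √(2DSH) ≈ £1,412.39.
Cost at Q = 210: (20,300/210)×11.4 + (210/2)×4.31 = £1,102.00 + £452.55 = £1,554.55.
Excess = £1,554.55 − £1,412.39 = £142.16.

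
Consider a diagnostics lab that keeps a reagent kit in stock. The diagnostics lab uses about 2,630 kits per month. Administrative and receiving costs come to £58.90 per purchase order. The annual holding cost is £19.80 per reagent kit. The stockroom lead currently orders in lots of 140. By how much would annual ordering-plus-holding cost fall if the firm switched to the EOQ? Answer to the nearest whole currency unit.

Extra cost ≈ £6,084 per year

Annual demand D = 2,630 × 12 = 31,560.
EOQ = √(2DS/H) = √(2 × 31,560 × 58.9 / 19.8) ≈ 433.32.
Cost at Q* = (D/Q*)S + (Q*/2)H = √(2DSH) ≈ £8,579.73.
Cost at Q = 140: (31,560/140)×58.9 + (140/2)×19.8 = £13,277.74 + £1,386.00 = £14,663.74.
Excess = £14,663.74 − £8,579.73 = £6,084.01.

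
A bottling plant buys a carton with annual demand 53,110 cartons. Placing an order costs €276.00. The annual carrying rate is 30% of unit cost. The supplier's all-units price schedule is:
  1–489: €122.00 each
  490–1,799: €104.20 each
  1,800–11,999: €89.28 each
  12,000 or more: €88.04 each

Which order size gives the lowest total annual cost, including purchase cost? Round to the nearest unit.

Holding cost per unit per year at price C is H = 0.30·C.
Evaluate total cost at each tier's feasible EOQ or, if the EOQ is below the tier, at the tier's minimum quantity.
Tier 1 (€122.00): EOQ = 895.0 exceeds tier's upper bound 489, so this tier is dominated.
EOQ at €104.20 = 968.4 (feasible in tier 2): TC = 53,110×€104.20 + (53,110/968.4)×276 + (968.4/2)×0.30×€104.20 = €5,564,334.77.
EOQ at €89.28 = 1046.2 < 1800, so use break Q=1800: TC = 53,110×€89.28 + (53,110/1800.0)×276 + (1800.0/2)×0.30×€89.28 = €4,773,909.93.
EOQ at €88.04 = 1053.6 < 12000, so use break Q=12000: TC = 53,110×€88.04 + (53,110/12000.0)×276 + (12000.0/2)×0.30×€88.04 = €4,835,497.93.
Lowest total cost is €4,773,909.93 at Q = 1800.0.

Q* ≈ 1,800 cartons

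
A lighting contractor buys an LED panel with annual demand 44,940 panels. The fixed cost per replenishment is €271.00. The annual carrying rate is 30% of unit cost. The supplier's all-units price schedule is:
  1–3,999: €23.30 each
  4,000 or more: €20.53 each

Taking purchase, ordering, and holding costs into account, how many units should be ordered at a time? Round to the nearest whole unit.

Holding cost per unit per year at price C is H = 0.30·C.
Evaluate total cost at each tier's feasible EOQ or, if the EOQ is below the tier, at the tier's minimum quantity.
EOQ at €23.30 = 1866.7 (feasible in tier 1): TC = 44,940×€23.30 + (44,940/1866.7)×271 + (1866.7/2)×0.30×€23.30 = €1,060,150.32.
EOQ at €20.53 = 1988.7 < 4000, so use break Q=4000: TC = 44,940×€20.53 + (44,940/4000.0)×271 + (4000.0/2)×0.30×€20.53 = €937,980.89.
Lowest total cost is €937,980.89 at Q = 4000.0.

Q* ≈ 4,000 panels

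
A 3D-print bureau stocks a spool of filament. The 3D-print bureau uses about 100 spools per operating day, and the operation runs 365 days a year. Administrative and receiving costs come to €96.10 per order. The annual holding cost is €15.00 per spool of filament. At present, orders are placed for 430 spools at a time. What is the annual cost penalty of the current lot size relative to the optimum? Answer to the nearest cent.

Extra cost ≈ €1,124.18 per year

Annual demand D = 100 × 365 = 36,500.
EOQ = √(2DS/H) = √(2 × 36,500 × 96.1 / 15) ≈ 683.88.
Cost at Q* = (D/Q*)S + (Q*/2)H = √(2DSH) ≈ €10,258.14.
Cost at Q = 430: (36,500/430)×96.1 + (430/2)×15 = €8,157.33 + €3,225.00 = €11,382.33.
Excess = €11,382.33 − €10,258.14 = €1,124.18.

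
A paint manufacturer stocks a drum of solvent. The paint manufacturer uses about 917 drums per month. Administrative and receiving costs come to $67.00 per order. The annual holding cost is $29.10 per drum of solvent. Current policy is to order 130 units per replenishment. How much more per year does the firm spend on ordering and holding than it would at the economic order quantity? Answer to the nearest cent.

Annual demand D = 917 × 12 = 11,004.
EOQ = √(2DS/H) = √(2 × 11,004 × 67 / 29.1) ≈ 225.10.
Cost at Q* = (D/Q*)S + (Q*/2)H = √(2DSH) ≈ $6,550.50.
Cost at Q = 130: (11,004/130)×67 + (130/2)×29.1 = $5,671.29 + $1,891.50 = $7,562.79.
Excess = $7,562.79 − $6,550.50 = $1,012.30.

Extra cost ≈ $1,012.30 per year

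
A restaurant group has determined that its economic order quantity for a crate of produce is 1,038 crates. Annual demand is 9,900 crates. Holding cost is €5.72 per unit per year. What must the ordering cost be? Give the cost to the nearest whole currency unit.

Squaring Q* = √(2DS/H) gives Q*² = 2DS/H.
From Q* = √(2DS/H): S = Q*²H / (2D) = 1,038² × 5.72 / (2 × 9,900) = 311.2616.

S ≈ €311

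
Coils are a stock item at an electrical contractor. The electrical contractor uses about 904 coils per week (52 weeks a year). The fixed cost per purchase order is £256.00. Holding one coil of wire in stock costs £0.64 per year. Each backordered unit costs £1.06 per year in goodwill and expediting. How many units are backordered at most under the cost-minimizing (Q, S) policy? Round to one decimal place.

S* ≈ 2,923.7 coils

Annual demand D = 904 × 52 = 47,008.
With planned backorders, Q* = √(2DS/H) · √((H+B)/B).
√(2DS/H) = √(2 × 47,008 × 256 / 0.64) = 6132.406.
√((H+B)/B) = √((0.64+1.06)/1.06) = 1.2664.
Q* ≈ 7766.090.
S* = Q* · H/(H+B) = 7766.090 × 0.64/1.7 ≈ 2923.704.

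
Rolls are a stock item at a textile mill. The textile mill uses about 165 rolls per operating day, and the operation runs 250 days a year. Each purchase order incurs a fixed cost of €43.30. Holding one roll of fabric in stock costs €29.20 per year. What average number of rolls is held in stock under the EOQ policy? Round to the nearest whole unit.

Average inventory ≈ 175 rolls

Annual demand D = 165 × 250 = 41,250.
The optimal lot size = √(2DS/H) = √(2 × 41,250 × 43.3 / 29.2) ≈ 349.77.
Average inventory = Q*/2 ≈ 349.77 / 2 = 174.884.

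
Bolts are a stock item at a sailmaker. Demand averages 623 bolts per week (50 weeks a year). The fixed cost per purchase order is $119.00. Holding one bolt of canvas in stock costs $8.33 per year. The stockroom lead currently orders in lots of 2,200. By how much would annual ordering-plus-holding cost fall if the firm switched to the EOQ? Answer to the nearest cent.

Annual demand D = 623 × 50 = 31,150.
EOQ = √(2DS/H) = √(2 × 31,150 × 119 / 8.33) ≈ 943.40.
Cost at Q* = (D/Q*)S + (Q*/2)H = √(2DSH) ≈ $7,858.51.
Cost at Q = 2,200: (31,150/2,200)×119 + (2,200/2)×8.33 = $1,684.93 + $9,163.00 = $10,847.93.
Excess = $10,847.93 − $7,858.51 = $2,989.43.

Extra cost ≈ $2,989.43 per year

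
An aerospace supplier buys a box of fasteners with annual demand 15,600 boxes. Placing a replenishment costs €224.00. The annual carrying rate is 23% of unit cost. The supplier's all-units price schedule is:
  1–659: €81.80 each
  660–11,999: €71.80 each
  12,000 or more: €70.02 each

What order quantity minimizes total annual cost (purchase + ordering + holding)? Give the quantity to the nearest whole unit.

Holding cost per unit per year at price C is H = 0.23·C.
Evaluate total cost at each tier's feasible EOQ or, if the EOQ is below the tier, at the tier's minimum quantity.
EOQ at €81.80 = 609.5 (feasible in tier 1): TC = 15,600×€81.80 + (15,600/609.5)×224 + (609.5/2)×0.23×€81.80 = €1,287,546.79.
EOQ at €71.80 = 650.5 < 660, so use break Q=660: TC = 15,600×€71.80 + (15,600/660.0)×224 + (660.0/2)×0.23×€71.80 = €1,130,824.17.
EOQ at €70.02 = 658.8 < 12000, so use break Q=12000: TC = 15,600×€70.02 + (15,600/12000.0)×224 + (12000.0/2)×0.23×€70.02 = €1,189,230.80.
Lowest total cost is €1,130,824.17 at Q = 660.0.

Q* ≈ 660 boxes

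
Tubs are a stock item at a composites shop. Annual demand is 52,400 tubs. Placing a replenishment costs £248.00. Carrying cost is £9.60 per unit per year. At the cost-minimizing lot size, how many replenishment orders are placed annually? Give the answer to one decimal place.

Q* = √(2DS/H) = √(2 × 52,400 × 248 / 9.6) ≈ 1645.40.
Orders per year = D / Q* = 52,400 / 1645.40 ≈ 31.846.

N ≈ 31.8 orders per year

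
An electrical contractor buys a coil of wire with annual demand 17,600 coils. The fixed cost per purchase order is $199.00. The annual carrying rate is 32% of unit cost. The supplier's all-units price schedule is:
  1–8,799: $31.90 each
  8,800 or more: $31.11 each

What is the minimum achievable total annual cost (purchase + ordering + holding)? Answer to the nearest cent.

Holding cost per unit per year at price C is H = 0.32·C.
Candidates are each tier's EOQ (if it falls in that tier) and each price-break quantity.
EOQ at $31.90 = 828.4 (feasible in tier 1): TC = 17,600×$31.90 + (17,600/828.4)×199 + (828.4/2)×0.32×$31.90 = $569,896.06.
EOQ at $31.11 = 838.8 < 8800, so use break Q=8800: TC = 17,600×$31.11 + (17,600/8800.0)×199 + (8800.0/2)×0.32×$31.11 = $591,736.88.
Lowest total cost among the candidates is at Q = 828.4.

TC* ≈ $569,896.06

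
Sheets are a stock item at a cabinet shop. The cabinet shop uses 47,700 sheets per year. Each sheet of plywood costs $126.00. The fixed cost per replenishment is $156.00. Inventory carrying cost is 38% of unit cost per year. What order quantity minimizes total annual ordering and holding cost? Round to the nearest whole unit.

Holding cost H = 0.38 × $126.00 = $47.8800 per unit per year.
EOQ = √(2DS / H) = √(2 × 47,700 × 156 / 47.88).
= √(14,882,400 / 47.88) = √310,827.0677 ≈ 557.519.

Q* ≈ 558 sheets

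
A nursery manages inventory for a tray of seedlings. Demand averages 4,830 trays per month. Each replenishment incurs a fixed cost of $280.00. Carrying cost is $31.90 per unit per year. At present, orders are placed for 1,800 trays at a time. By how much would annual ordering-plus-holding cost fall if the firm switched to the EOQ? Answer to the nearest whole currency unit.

Annual demand D = 4,830 × 12 = 57,960.
EOQ = √(2DS/H) = √(2 × 57,960 × 280 / 31.9) ≈ 1008.70.
Cost at Q* = (D/Q*)S + (Q*/2)H = √(2DSH) ≈ $32,177.59.
Cost at Q = 1,800: (57,960/1,800)×280 + (1,800/2)×31.9 = $9,016.00 + $28,710.00 = $37,726.00.
Excess = $37,726.00 − $32,177.59 = $5,548.41.

Extra cost ≈ $5,548 per year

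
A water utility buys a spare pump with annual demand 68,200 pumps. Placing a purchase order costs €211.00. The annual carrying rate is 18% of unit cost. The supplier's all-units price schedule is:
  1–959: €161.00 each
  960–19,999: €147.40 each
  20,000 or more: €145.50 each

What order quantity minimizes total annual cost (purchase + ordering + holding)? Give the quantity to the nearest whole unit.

Holding cost per unit per year at price C is H = 0.18·C.
Evaluate total cost at each tier's feasible EOQ or, if the EOQ is below the tier, at the tier's minimum quantity.
Tier 1 (€161.00): EOQ = 996.6 exceeds tier's upper bound 959, so this tier is dominated.
EOQ at €147.40 = 1041.5 (feasible in tier 2): TC = 68,200×€147.40 + (68,200/1041.5)×211 + (1041.5/2)×0.18×€147.40 = €10,080,313.34.
EOQ at €145.50 = 1048.3 < 20000, so use break Q=20000: TC = 68,200×€145.50 + (68,200/20000.0)×211 + (20000.0/2)×0.18×€145.50 = €10,185,719.51.
Lowest total cost is €10,080,313.34 at Q = 1041.5.

Q* ≈ 1,042 pumps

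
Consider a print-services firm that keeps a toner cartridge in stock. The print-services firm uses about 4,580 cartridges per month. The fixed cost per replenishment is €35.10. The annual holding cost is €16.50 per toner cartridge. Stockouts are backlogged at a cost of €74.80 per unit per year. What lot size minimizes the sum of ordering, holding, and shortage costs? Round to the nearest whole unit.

Annual demand D = 4,580 × 12 = 54,960.
With planned backorders, Q* = √(2DS/H) · √((H+B)/B).
√(2DS/H) = √(2 × 54,960 × 35.1 / 16.5) = 483.560.
√((H+B)/B) = √((16.5+74.8)/74.8) = 1.1048.
Q* ≈ 534.238.

Q* ≈ 534 cartridges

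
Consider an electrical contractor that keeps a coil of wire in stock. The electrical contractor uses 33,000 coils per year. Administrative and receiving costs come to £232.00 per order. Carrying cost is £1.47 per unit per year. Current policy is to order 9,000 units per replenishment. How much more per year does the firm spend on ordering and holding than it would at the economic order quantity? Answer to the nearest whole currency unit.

EOQ = √(2DS/H) = √(2 × 33,000 × 232 / 1.47) ≈ 3227.43.
Cost at Q* = (D/Q*)S + (Q*/2)H = √(2DSH) ≈ £4,744.33.
Cost at Q = 9,000: (33,000/9,000)×232 + (9,000/2)×1.47 = £850.67 + £6,615.00 = £7,465.67.
Excess = £7,465.67 − £4,744.33 = £2,721.34.

Extra cost ≈ £2,721 per year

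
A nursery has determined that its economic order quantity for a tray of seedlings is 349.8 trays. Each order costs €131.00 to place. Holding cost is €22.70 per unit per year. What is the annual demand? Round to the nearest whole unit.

Squaring Q* = √(2DS/H) gives Q*² = 2DS/H.
From Q* = √(2DS/H): D = Q*²H / (2S) = 349.8² × 22.7 / (2 × 131) = 10601.423.

D ≈ 10,601 trays per year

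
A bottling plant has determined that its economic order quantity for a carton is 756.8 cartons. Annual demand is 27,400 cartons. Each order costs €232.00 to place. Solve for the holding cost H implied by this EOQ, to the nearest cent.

H ≈ €22.20

The basic EOQ model gives Q* = √(2DS/H); rearrange for the unknown.
From Q* = √(2DS/H): H = 2DS / Q*² = 2 × 27,400 × 232 / 756.8² = 22.1976.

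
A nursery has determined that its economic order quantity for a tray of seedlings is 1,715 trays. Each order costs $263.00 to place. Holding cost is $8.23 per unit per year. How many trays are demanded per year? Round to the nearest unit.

Squaring Q* = √(2DS/H) gives Q*² = 2DS/H.
From Q* = √(2DS/H): D = Q*²H / (2S) = 1,715² × 8.23 / (2 × 263) = 46019.547.

D ≈ 46,020 trays per year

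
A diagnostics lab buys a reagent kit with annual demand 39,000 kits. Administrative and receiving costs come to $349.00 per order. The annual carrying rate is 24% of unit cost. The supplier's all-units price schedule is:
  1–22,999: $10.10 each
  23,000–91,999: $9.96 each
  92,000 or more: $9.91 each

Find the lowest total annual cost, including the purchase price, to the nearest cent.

TC* ≈ $402,023.18

Holding cost per unit per year at price C is H = 0.24·C.
Evaluate total cost at each tier's feasible EOQ or, if the EOQ is below the tier, at the tier's minimum quantity.
EOQ at $10.10 = 3351.1 (feasible in tier 1): TC = 39,000×$10.10 + (39,000/3351.1)×349 + (3351.1/2)×0.24×$10.10 = $402,023.18.
EOQ at $9.96 = 3374.6 < 23000, so use break Q=23000: TC = 39,000×$9.96 + (39,000/23000.0)×349 + (23000.0/2)×0.24×$9.96 = $416,521.38.
EOQ at $9.91 = 3383.1 < 92000, so use break Q=92000: TC = 39,000×$9.91 + (39,000/92000.0)×349 + (92000.0/2)×0.24×$9.91 = $496,044.35.
Lowest total cost among the candidates is at Q = 3351.1.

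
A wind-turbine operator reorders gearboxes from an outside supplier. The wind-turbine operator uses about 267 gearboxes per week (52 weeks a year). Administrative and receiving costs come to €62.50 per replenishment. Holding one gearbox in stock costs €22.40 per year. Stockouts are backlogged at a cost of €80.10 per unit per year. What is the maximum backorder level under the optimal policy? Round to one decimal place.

Annual demand D = 267 × 52 = 13,884.
With planned backorders, Q* = √(2DS/H) · √((H+B)/B).
√(2DS/H) = √(2 × 13,884 × 62.5 / 22.4) = 278.348.
√((H+B)/B) = √((22.4+80.1)/80.1) = 1.1312.
Q* ≈ 314.872.
S* = Q* · H/(H+B) = 314.872 × 22.4/102.5 ≈ 68.811.

S* ≈ 68.8 gearboxes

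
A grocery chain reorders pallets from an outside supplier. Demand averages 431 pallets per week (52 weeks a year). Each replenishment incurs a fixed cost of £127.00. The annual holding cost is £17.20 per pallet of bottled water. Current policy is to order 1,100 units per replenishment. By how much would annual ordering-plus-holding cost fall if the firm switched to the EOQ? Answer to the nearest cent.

Extra cost ≈ £2,152.44 per year

Annual demand D = 431 × 52 = 22,412.
EOQ = √(2DS/H) = √(2 × 22,412 × 127 / 17.2) ≈ 575.30.
Cost at Q* = (D/Q*)S + (Q*/2)H = √(2DSH) ≈ £9,895.13.
Cost at Q = 1,100: (22,412/1,100)×127 + (1,100/2)×17.2 = £2,587.57 + £9,460.00 = £12,047.57.
Excess = £12,047.57 − £9,895.13 = £2,152.44.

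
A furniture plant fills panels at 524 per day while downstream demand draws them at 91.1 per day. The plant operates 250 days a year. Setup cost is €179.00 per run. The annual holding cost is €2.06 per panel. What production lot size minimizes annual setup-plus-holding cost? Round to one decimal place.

Annual demand D = 91.1 × 250 = 22,775.
Production build-up factor (1 − d/p) = 1 − 91.1/524 = 0.8261.
Q* = √(2DS / (H(1 − d/p))) = √(2 × 22,775 × 179 / (2.06 × 0.8261)).
= √(8,153,450 / 1.7019) ≈ 2188.814.

Q* ≈ 2,188.8 panels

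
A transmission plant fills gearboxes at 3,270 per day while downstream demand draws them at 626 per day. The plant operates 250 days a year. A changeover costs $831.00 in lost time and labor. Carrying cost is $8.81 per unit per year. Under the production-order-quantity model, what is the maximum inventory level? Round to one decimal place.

Annual demand D = 626 × 250 = 156,500.
Production build-up factor (1 − d/p) = 1 − 626/3,270 = 0.8086.
Q* = √(2DS / (H(1 − d/p))) = √(2 × 156,500 × 831 / (8.81 × 0.8086)).
= √(260,103,000 / 7.1234) ≈ 6042.656.
Maximum inventory = Q*(1 − d/p) = 6042.656 × 0.8086 ≈ 4885.866.

I_max ≈ 4,885.9 gearboxes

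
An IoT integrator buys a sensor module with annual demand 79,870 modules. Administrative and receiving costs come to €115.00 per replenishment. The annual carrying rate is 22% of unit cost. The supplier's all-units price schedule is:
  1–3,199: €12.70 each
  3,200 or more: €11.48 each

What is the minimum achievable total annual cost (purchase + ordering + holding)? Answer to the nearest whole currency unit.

Holding cost per unit per year at price C is H = 0.22·C.
For each price level, check whether its EOQ is feasible; otherwise the best quantity at that price is the breakpoint.
EOQ at €12.70 = 2564.1 (feasible in tier 1): TC = 79,870×€12.70 + (79,870/2564.1)×115 + (2564.1/2)×0.22×€12.70 = €1,021,513.22.
EOQ at €11.48 = 2697.0 < 3200, so use break Q=3200: TC = 79,870×€11.48 + (79,870/3200.0)×115 + (3200.0/2)×0.22×€11.48 = €923,818.89.
Lowest total cost among the candidates is at Q = 3200.0.

TC* ≈ €923,819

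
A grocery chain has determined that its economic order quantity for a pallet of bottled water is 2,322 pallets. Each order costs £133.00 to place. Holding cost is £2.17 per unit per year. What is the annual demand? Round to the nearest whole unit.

D ≈ 43,985 pallets per year

The basic EOQ model gives Q* = √(2DS/H); rearrange for the unknown.
From Q* = √(2DS/H): D = Q*²H / (2S) = 2,322² × 2.17 / (2 × 133) = 43984.791.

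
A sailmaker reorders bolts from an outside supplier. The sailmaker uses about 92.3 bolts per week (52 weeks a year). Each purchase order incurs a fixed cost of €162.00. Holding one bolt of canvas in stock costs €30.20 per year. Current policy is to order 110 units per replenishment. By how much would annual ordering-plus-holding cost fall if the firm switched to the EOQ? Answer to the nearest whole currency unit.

Extra cost ≈ €1,877 per year

Annual demand D = 92.3 × 52 = 4,799.6.
EOQ = √(2DS/H) = √(2 × 4,799.6 × 162 / 30.2) ≈ 226.92.
Cost at Q* = (D/Q*)S + (Q*/2)H = √(2DSH) ≈ €6,852.96.
Cost at Q = 110: (4,799.6/110)×162 + (110/2)×30.2 = €7,068.50 + €1,661.00 = €8,729.50.
Excess = €8,729.50 − €6,852.96 = €1,876.54.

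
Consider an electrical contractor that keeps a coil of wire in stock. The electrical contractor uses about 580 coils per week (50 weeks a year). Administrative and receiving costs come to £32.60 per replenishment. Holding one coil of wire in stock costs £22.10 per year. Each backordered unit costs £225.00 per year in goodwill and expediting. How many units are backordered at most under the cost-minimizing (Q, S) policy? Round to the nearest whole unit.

S* ≈ 27 coils

Annual demand D = 580 × 50 = 29,000.
With planned backorders, Q* = √(2DS/H) · √((H+B)/B).
√(2DS/H) = √(2 × 29,000 × 32.6 / 22.1) = 292.501.
√((H+B)/B) = √((22.1+225)/225) = 1.0480.
Q* ≈ 306.529.
S* = Q* · H/(H+B) = 306.529 × 22.1/247.1 ≈ 27.415.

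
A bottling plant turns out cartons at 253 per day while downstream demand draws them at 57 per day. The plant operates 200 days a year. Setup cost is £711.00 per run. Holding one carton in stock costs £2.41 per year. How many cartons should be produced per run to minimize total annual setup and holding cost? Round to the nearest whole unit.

Annual demand D = 57 × 200 = 11,400.
Production build-up factor (1 − d/p) = 1 − 57/253 = 0.7747.
Q* = √(2DS / (H(1 − d/p))) = √(2 × 11,400 × 711 / (2.41 × 0.7747)).
= √(16,210,800 / 1.867) ≈ 2946.632.

Q* ≈ 2,947 cartons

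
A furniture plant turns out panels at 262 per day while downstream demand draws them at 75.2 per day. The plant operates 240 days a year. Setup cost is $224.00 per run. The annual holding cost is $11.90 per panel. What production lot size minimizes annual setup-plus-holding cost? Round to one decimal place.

Q* ≈ 976.2 panels

Annual demand D = 75.2 × 240 = 18,048.
Production build-up factor (1 − d/p) = 1 − 75.2/262 = 0.7130.
Q* = √(2DS / (H(1 − d/p))) = √(2 × 18,048 × 224 / (11.9 × 0.7130)).
= √(8,085,504 / 8.4844) ≈ 976.208.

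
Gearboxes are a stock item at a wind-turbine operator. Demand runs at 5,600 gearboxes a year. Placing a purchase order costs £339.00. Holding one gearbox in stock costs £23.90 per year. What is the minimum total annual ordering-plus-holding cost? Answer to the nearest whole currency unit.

TC* ≈ £9,526

EOQ = √(2DS/H) = √(2 × 5,600 × 339 / 23.9) ≈ 398.57.
At Q*, ordering cost (D/Q*)S equals holding cost (Q*/2)H, each = √(DSH/2).
Minimum total = √(2DSH) = √(2 × 5,600 × 339 × 23.9) ≈ 9525.939.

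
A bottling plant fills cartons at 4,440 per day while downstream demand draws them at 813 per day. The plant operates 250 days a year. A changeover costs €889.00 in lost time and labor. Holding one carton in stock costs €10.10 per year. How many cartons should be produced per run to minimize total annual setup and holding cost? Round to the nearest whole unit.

Annual demand D = 813 × 250 = 203,250.
Production build-up factor (1 − d/p) = 1 − 813/4,440 = 0.8169.
Q* = √(2DS / (H(1 − d/p))) = √(2 × 203,250 × 889 / (10.1 × 0.8169)).
= √(361,378,500 / 8.2506) ≈ 6618.174.

Q* ≈ 6,618 cartons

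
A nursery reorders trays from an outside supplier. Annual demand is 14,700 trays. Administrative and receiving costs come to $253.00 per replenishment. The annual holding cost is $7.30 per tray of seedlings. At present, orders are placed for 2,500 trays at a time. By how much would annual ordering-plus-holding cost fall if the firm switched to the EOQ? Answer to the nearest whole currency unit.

EOQ = √(2DS/H) = √(2 × 14,700 × 253 / 7.3) ≈ 1009.42.
Cost at Q* = (D/Q*)S + (Q*/2)H = √(2DSH) ≈ $7,368.78.
Cost at Q = 2,500: (14,700/2,500)×253 + (2,500/2)×7.3 = $1,487.64 + $9,125.00 = $10,612.64.
Excess = $10,612.64 − $7,368.78 = $3,243.86.

Extra cost ≈ $3,244 per year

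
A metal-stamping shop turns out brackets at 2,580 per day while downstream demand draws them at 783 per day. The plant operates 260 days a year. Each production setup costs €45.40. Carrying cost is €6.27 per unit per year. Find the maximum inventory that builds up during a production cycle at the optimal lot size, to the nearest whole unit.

I_max ≈ 1,433 brackets

Annual demand D = 783 × 260 = 203,580.
Production build-up factor (1 − d/p) = 1 − 783/2,580 = 0.6965.
Q* = √(2DS / (H(1 − d/p))) = √(2 × 203,580 × 45.4 / (6.27 × 0.6965)).
= √(18,485,064 / 4.3671) ≈ 2057.371.
Maximum inventory = Q*(1 − d/p) = 2057.371 × 0.6965 ≈ 1432.983.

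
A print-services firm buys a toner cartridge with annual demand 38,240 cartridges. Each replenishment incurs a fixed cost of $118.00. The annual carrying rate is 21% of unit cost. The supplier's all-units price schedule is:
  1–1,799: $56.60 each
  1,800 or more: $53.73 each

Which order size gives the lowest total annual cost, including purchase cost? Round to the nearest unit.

Q* ≈ 1,800 cartridges

Holding cost per unit per year at price C is H = 0.21·C.
Candidates are each tier's EOQ (if it falls in that tier) and each price-break quantity.
EOQ at $56.60 = 871.4 (feasible in tier 1): TC = 38,240×$56.60 + (38,240/871.4)×118 + (871.4/2)×0.21×$56.60 = $2,174,740.97.
EOQ at $53.73 = 894.3 < 1800, so use break Q=1800: TC = 38,240×$53.73 + (38,240/1800.0)×118 + (1800.0/2)×0.21×$53.73 = $2,067,297.01.
Lowest total cost is $2,067,297.01 at Q = 1800.0.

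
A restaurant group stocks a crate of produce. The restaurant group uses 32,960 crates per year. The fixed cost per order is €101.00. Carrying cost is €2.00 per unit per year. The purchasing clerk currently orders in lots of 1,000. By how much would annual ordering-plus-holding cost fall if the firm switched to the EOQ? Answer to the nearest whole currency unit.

Extra cost ≈ €680 per year

EOQ = √(2DS/H) = √(2 × 32,960 × 101 / 2) ≈ 1824.54.
Cost at Q* = (D/Q*)S + (Q*/2)H = √(2DSH) ≈ €3,649.09.
Cost at Q = 1,000: (32,960/1,000)×101 + (1,000/2)×2 = €3,328.96 + €1,000.00 = €4,328.96.
Excess = €4,328.96 − €3,649.09 = €679.87.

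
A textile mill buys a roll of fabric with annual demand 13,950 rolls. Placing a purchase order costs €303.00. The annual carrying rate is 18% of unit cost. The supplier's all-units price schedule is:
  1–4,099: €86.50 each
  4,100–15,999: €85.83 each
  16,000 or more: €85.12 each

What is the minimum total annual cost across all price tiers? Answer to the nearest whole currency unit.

TC* ≈ €1,218,148

Holding cost per unit per year at price C is H = 0.18·C.
Evaluate total cost at each tier's feasible EOQ or, if the EOQ is below the tier, at the tier's minimum quantity.
EOQ at €86.50 = 736.9 (feasible in tier 1): TC = 13,950×€86.50 + (13,950/736.9)×303 + (736.9/2)×0.18×€86.50 = €1,218,147.76.
EOQ at €85.83 = 739.7 < 4100, so use break Q=4100: TC = 13,950×€85.83 + (13,950/4100.0)×303 + (4100.0/2)×0.18×€85.83 = €1,230,030.71.
EOQ at €85.12 = 742.8 < 16000, so use break Q=16000: TC = 13,950×€85.12 + (13,950/16000.0)×303 + (16000.0/2)×0.18×€85.12 = €1,310,260.98.
Lowest total cost among the candidates is at Q = 736.9.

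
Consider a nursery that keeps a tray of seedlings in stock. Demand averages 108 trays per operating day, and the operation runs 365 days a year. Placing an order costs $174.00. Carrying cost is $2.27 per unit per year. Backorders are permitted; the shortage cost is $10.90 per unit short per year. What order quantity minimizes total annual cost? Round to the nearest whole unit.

Annual demand D = 108 × 365 = 39,420.
With planned backorders, Q* = √(2DS/H) · √((H+B)/B).
√(2DS/H) = √(2 × 39,420 × 174 / 2.27) = 2458.301.
√((H+B)/B) = √((2.27+10.9)/10.9) = 1.0992.
Q* ≈ 2702.182.

Q* ≈ 2,702 trays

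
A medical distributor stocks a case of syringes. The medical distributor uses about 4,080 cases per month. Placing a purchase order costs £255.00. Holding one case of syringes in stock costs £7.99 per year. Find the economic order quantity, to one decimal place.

Annual demand D = 4,080 × 12 = 48,960.
EOQ = √(2DS / H) = √(2 × 48,960 × 255 / 7.99).
= √(24,969,600 / 7.99) = √3,125,106.383 ≈ 1767.797.

Q* ≈ 1,767.8 cases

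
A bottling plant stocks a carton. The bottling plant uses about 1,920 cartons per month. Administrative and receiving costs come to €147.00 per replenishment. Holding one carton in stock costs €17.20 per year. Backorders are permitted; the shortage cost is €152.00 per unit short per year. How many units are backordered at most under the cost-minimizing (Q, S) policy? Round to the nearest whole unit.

Annual demand D = 1,920 × 12 = 23,040.
With planned backorders, Q* = √(2DS/H) · √((H+B)/B).
√(2DS/H) = √(2 × 23,040 × 147 / 17.2) = 627.553.
√((H+B)/B) = √((17.2+152)/152) = 1.0551.
Q* ≈ 662.108.
S* = Q* · H/(H+B) = 662.108 × 17.2/169.2 ≈ 67.307.

S* ≈ 67 cartons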